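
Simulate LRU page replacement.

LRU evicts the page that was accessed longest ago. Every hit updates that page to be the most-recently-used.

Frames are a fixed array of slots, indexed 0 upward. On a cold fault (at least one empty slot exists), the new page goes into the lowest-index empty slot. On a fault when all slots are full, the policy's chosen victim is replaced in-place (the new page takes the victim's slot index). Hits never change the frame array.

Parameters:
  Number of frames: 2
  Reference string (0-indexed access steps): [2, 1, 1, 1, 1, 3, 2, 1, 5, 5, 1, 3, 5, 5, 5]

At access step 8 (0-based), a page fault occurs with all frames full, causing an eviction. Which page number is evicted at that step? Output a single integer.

Answer: 2

Derivation:
Step 0: ref 2 -> FAULT, frames=[2,-]
Step 1: ref 1 -> FAULT, frames=[2,1]
Step 2: ref 1 -> HIT, frames=[2,1]
Step 3: ref 1 -> HIT, frames=[2,1]
Step 4: ref 1 -> HIT, frames=[2,1]
Step 5: ref 3 -> FAULT, evict 2, frames=[3,1]
Step 6: ref 2 -> FAULT, evict 1, frames=[3,2]
Step 7: ref 1 -> FAULT, evict 3, frames=[1,2]
Step 8: ref 5 -> FAULT, evict 2, frames=[1,5]
At step 8: evicted page 2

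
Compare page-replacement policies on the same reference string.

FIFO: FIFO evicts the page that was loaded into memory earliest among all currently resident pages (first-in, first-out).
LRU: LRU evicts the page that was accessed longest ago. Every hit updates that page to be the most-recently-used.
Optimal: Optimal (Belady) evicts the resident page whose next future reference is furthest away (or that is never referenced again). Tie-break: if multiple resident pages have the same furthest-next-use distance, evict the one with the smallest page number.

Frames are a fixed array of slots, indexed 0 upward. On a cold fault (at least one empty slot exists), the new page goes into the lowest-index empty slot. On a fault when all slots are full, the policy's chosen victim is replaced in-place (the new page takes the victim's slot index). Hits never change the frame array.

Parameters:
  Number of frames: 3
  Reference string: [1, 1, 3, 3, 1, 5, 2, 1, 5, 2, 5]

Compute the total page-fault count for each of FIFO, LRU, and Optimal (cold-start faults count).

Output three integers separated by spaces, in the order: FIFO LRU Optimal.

--- FIFO ---
  step 0: ref 1 -> FAULT, frames=[1,-,-] (faults so far: 1)
  step 1: ref 1 -> HIT, frames=[1,-,-] (faults so far: 1)
  step 2: ref 3 -> FAULT, frames=[1,3,-] (faults so far: 2)
  step 3: ref 3 -> HIT, frames=[1,3,-] (faults so far: 2)
  step 4: ref 1 -> HIT, frames=[1,3,-] (faults so far: 2)
  step 5: ref 5 -> FAULT, frames=[1,3,5] (faults so far: 3)
  step 6: ref 2 -> FAULT, evict 1, frames=[2,3,5] (faults so far: 4)
  step 7: ref 1 -> FAULT, evict 3, frames=[2,1,5] (faults so far: 5)
  step 8: ref 5 -> HIT, frames=[2,1,5] (faults so far: 5)
  step 9: ref 2 -> HIT, frames=[2,1,5] (faults so far: 5)
  step 10: ref 5 -> HIT, frames=[2,1,5] (faults so far: 5)
  FIFO total faults: 5
--- LRU ---
  step 0: ref 1 -> FAULT, frames=[1,-,-] (faults so far: 1)
  step 1: ref 1 -> HIT, frames=[1,-,-] (faults so far: 1)
  step 2: ref 3 -> FAULT, frames=[1,3,-] (faults so far: 2)
  step 3: ref 3 -> HIT, frames=[1,3,-] (faults so far: 2)
  step 4: ref 1 -> HIT, frames=[1,3,-] (faults so far: 2)
  step 5: ref 5 -> FAULT, frames=[1,3,5] (faults so far: 3)
  step 6: ref 2 -> FAULT, evict 3, frames=[1,2,5] (faults so far: 4)
  step 7: ref 1 -> HIT, frames=[1,2,5] (faults so far: 4)
  step 8: ref 5 -> HIT, frames=[1,2,5] (faults so far: 4)
  step 9: ref 2 -> HIT, frames=[1,2,5] (faults so far: 4)
  step 10: ref 5 -> HIT, frames=[1,2,5] (faults so far: 4)
  LRU total faults: 4
--- Optimal ---
  step 0: ref 1 -> FAULT, frames=[1,-,-] (faults so far: 1)
  step 1: ref 1 -> HIT, frames=[1,-,-] (faults so far: 1)
  step 2: ref 3 -> FAULT, frames=[1,3,-] (faults so far: 2)
  step 3: ref 3 -> HIT, frames=[1,3,-] (faults so far: 2)
  step 4: ref 1 -> HIT, frames=[1,3,-] (faults so far: 2)
  step 5: ref 5 -> FAULT, frames=[1,3,5] (faults so far: 3)
  step 6: ref 2 -> FAULT, evict 3, frames=[1,2,5] (faults so far: 4)
  step 7: ref 1 -> HIT, frames=[1,2,5] (faults so far: 4)
  step 8: ref 5 -> HIT, frames=[1,2,5] (faults so far: 4)
  step 9: ref 2 -> HIT, frames=[1,2,5] (faults so far: 4)
  step 10: ref 5 -> HIT, frames=[1,2,5] (faults so far: 4)
  Optimal total faults: 4

Answer: 5 4 4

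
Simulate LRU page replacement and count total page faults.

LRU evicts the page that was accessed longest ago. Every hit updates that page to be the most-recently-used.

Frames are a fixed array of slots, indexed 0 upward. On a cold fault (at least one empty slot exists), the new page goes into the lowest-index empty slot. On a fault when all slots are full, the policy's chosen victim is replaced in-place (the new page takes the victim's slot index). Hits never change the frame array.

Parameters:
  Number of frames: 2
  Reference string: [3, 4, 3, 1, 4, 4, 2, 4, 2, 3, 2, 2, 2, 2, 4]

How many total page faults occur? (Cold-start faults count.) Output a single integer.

Answer: 7

Derivation:
Step 0: ref 3 → FAULT, frames=[3,-]
Step 1: ref 4 → FAULT, frames=[3,4]
Step 2: ref 3 → HIT, frames=[3,4]
Step 3: ref 1 → FAULT (evict 4), frames=[3,1]
Step 4: ref 4 → FAULT (evict 3), frames=[4,1]
Step 5: ref 4 → HIT, frames=[4,1]
Step 6: ref 2 → FAULT (evict 1), frames=[4,2]
Step 7: ref 4 → HIT, frames=[4,2]
Step 8: ref 2 → HIT, frames=[4,2]
Step 9: ref 3 → FAULT (evict 4), frames=[3,2]
Step 10: ref 2 → HIT, frames=[3,2]
Step 11: ref 2 → HIT, frames=[3,2]
Step 12: ref 2 → HIT, frames=[3,2]
Step 13: ref 2 → HIT, frames=[3,2]
Step 14: ref 4 → FAULT (evict 3), frames=[4,2]
Total faults: 7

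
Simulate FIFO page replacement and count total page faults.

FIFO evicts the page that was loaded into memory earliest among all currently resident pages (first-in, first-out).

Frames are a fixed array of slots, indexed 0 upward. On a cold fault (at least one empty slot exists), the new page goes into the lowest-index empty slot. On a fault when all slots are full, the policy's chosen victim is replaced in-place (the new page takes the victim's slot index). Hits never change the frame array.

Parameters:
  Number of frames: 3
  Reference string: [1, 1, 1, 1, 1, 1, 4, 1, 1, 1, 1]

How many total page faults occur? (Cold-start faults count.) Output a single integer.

Answer: 2

Derivation:
Step 0: ref 1 → FAULT, frames=[1,-,-]
Step 1: ref 1 → HIT, frames=[1,-,-]
Step 2: ref 1 → HIT, frames=[1,-,-]
Step 3: ref 1 → HIT, frames=[1,-,-]
Step 4: ref 1 → HIT, frames=[1,-,-]
Step 5: ref 1 → HIT, frames=[1,-,-]
Step 6: ref 4 → FAULT, frames=[1,4,-]
Step 7: ref 1 → HIT, frames=[1,4,-]
Step 8: ref 1 → HIT, frames=[1,4,-]
Step 9: ref 1 → HIT, frames=[1,4,-]
Step 10: ref 1 → HIT, frames=[1,4,-]
Total faults: 2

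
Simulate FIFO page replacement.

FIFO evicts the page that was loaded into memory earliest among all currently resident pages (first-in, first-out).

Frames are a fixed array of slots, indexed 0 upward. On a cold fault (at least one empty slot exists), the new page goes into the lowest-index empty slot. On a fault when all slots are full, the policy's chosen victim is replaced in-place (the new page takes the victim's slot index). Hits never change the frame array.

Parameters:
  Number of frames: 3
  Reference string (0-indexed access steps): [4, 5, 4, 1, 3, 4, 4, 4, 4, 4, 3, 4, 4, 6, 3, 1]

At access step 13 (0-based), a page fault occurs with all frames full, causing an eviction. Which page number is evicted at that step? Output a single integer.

Answer: 1

Derivation:
Step 0: ref 4 -> FAULT, frames=[4,-,-]
Step 1: ref 5 -> FAULT, frames=[4,5,-]
Step 2: ref 4 -> HIT, frames=[4,5,-]
Step 3: ref 1 -> FAULT, frames=[4,5,1]
Step 4: ref 3 -> FAULT, evict 4, frames=[3,5,1]
Step 5: ref 4 -> FAULT, evict 5, frames=[3,4,1]
Step 6: ref 4 -> HIT, frames=[3,4,1]
Step 7: ref 4 -> HIT, frames=[3,4,1]
Step 8: ref 4 -> HIT, frames=[3,4,1]
Step 9: ref 4 -> HIT, frames=[3,4,1]
Step 10: ref 3 -> HIT, frames=[3,4,1]
Step 11: ref 4 -> HIT, frames=[3,4,1]
Step 12: ref 4 -> HIT, frames=[3,4,1]
Step 13: ref 6 -> FAULT, evict 1, frames=[3,4,6]
At step 13: evicted page 1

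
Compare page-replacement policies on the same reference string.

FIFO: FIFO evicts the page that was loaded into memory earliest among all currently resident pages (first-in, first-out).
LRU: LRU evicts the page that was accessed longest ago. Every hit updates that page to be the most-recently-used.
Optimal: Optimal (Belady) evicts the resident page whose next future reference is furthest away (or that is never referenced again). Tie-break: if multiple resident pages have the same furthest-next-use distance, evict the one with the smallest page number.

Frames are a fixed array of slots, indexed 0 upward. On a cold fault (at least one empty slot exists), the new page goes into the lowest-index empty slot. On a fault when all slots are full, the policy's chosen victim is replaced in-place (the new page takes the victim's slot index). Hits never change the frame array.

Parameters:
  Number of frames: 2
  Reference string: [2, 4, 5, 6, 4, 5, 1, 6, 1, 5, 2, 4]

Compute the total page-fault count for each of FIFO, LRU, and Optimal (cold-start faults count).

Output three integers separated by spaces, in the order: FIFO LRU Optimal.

Answer: 11 11 9

Derivation:
--- FIFO ---
  step 0: ref 2 -> FAULT, frames=[2,-] (faults so far: 1)
  step 1: ref 4 -> FAULT, frames=[2,4] (faults so far: 2)
  step 2: ref 5 -> FAULT, evict 2, frames=[5,4] (faults so far: 3)
  step 3: ref 6 -> FAULT, evict 4, frames=[5,6] (faults so far: 4)
  step 4: ref 4 -> FAULT, evict 5, frames=[4,6] (faults so far: 5)
  step 5: ref 5 -> FAULT, evict 6, frames=[4,5] (faults so far: 6)
  step 6: ref 1 -> FAULT, evict 4, frames=[1,5] (faults so far: 7)
  step 7: ref 6 -> FAULT, evict 5, frames=[1,6] (faults so far: 8)
  step 8: ref 1 -> HIT, frames=[1,6] (faults so far: 8)
  step 9: ref 5 -> FAULT, evict 1, frames=[5,6] (faults so far: 9)
  step 10: ref 2 -> FAULT, evict 6, frames=[5,2] (faults so far: 10)
  step 11: ref 4 -> FAULT, evict 5, frames=[4,2] (faults so far: 11)
  FIFO total faults: 11
--- LRU ---
  step 0: ref 2 -> FAULT, frames=[2,-] (faults so far: 1)
  step 1: ref 4 -> FAULT, frames=[2,4] (faults so far: 2)
  step 2: ref 5 -> FAULT, evict 2, frames=[5,4] (faults so far: 3)
  step 3: ref 6 -> FAULT, evict 4, frames=[5,6] (faults so far: 4)
  step 4: ref 4 -> FAULT, evict 5, frames=[4,6] (faults so far: 5)
  step 5: ref 5 -> FAULT, evict 6, frames=[4,5] (faults so far: 6)
  step 6: ref 1 -> FAULT, evict 4, frames=[1,5] (faults so far: 7)
  step 7: ref 6 -> FAULT, evict 5, frames=[1,6] (faults so far: 8)
  step 8: ref 1 -> HIT, frames=[1,6] (faults so far: 8)
  step 9: ref 5 -> FAULT, evict 6, frames=[1,5] (faults so far: 9)
  step 10: ref 2 -> FAULT, evict 1, frames=[2,5] (faults so far: 10)
  step 11: ref 4 -> FAULT, evict 5, frames=[2,4] (faults so far: 11)
  LRU total faults: 11
--- Optimal ---
  step 0: ref 2 -> FAULT, frames=[2,-] (faults so far: 1)
  step 1: ref 4 -> FAULT, frames=[2,4] (faults so far: 2)
  step 2: ref 5 -> FAULT, evict 2, frames=[5,4] (faults so far: 3)
  step 3: ref 6 -> FAULT, evict 5, frames=[6,4] (faults so far: 4)
  step 4: ref 4 -> HIT, frames=[6,4] (faults so far: 4)
  step 5: ref 5 -> FAULT, evict 4, frames=[6,5] (faults so far: 5)
  step 6: ref 1 -> FAULT, evict 5, frames=[6,1] (faults so far: 6)
  step 7: ref 6 -> HIT, frames=[6,1] (faults so far: 6)
  step 8: ref 1 -> HIT, frames=[6,1] (faults so far: 6)
  step 9: ref 5 -> FAULT, evict 1, frames=[6,5] (faults so far: 7)
  step 10: ref 2 -> FAULT, evict 5, frames=[6,2] (faults so far: 8)
  step 11: ref 4 -> FAULT, evict 2, frames=[6,4] (faults so far: 9)
  Optimal total faults: 9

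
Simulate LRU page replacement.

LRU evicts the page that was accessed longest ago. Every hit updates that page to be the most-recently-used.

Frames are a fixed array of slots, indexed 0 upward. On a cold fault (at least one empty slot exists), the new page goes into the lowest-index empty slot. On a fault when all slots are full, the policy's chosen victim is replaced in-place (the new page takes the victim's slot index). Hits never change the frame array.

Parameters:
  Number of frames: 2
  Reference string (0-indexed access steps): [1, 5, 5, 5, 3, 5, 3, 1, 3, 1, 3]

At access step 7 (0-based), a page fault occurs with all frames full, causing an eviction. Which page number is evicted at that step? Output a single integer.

Answer: 5

Derivation:
Step 0: ref 1 -> FAULT, frames=[1,-]
Step 1: ref 5 -> FAULT, frames=[1,5]
Step 2: ref 5 -> HIT, frames=[1,5]
Step 3: ref 5 -> HIT, frames=[1,5]
Step 4: ref 3 -> FAULT, evict 1, frames=[3,5]
Step 5: ref 5 -> HIT, frames=[3,5]
Step 6: ref 3 -> HIT, frames=[3,5]
Step 7: ref 1 -> FAULT, evict 5, frames=[3,1]
At step 7: evicted page 5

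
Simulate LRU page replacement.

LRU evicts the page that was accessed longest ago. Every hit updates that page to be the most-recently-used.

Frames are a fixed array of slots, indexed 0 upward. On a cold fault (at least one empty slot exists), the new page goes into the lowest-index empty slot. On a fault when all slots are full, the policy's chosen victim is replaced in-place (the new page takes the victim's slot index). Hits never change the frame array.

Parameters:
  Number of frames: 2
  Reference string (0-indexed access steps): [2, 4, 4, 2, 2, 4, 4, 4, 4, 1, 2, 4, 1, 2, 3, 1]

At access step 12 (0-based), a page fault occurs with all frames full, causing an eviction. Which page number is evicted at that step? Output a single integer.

Answer: 2

Derivation:
Step 0: ref 2 -> FAULT, frames=[2,-]
Step 1: ref 4 -> FAULT, frames=[2,4]
Step 2: ref 4 -> HIT, frames=[2,4]
Step 3: ref 2 -> HIT, frames=[2,4]
Step 4: ref 2 -> HIT, frames=[2,4]
Step 5: ref 4 -> HIT, frames=[2,4]
Step 6: ref 4 -> HIT, frames=[2,4]
Step 7: ref 4 -> HIT, frames=[2,4]
Step 8: ref 4 -> HIT, frames=[2,4]
Step 9: ref 1 -> FAULT, evict 2, frames=[1,4]
Step 10: ref 2 -> FAULT, evict 4, frames=[1,2]
Step 11: ref 4 -> FAULT, evict 1, frames=[4,2]
Step 12: ref 1 -> FAULT, evict 2, frames=[4,1]
At step 12: evicted page 2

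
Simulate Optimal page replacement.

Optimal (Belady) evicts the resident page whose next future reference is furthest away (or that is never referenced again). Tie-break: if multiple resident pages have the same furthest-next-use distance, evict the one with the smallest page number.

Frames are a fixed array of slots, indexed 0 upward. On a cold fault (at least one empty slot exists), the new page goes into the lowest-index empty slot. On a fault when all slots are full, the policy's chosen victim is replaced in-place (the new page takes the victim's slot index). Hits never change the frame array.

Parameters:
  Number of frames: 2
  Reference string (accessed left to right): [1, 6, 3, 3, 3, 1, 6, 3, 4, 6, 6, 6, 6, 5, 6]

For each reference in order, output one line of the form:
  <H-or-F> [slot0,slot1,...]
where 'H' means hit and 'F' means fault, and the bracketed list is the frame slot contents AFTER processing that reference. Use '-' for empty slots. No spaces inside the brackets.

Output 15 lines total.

F [1,-]
F [1,6]
F [1,3]
H [1,3]
H [1,3]
H [1,3]
F [6,3]
H [6,3]
F [6,4]
H [6,4]
H [6,4]
H [6,4]
H [6,4]
F [6,5]
H [6,5]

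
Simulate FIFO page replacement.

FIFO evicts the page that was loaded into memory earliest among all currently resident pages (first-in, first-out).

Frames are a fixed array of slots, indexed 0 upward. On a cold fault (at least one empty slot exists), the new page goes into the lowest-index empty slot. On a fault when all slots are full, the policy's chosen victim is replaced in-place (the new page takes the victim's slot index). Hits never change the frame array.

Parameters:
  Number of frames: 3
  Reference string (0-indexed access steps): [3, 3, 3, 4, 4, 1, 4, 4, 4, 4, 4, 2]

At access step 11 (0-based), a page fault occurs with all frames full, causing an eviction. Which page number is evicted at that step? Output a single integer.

Step 0: ref 3 -> FAULT, frames=[3,-,-]
Step 1: ref 3 -> HIT, frames=[3,-,-]
Step 2: ref 3 -> HIT, frames=[3,-,-]
Step 3: ref 4 -> FAULT, frames=[3,4,-]
Step 4: ref 4 -> HIT, frames=[3,4,-]
Step 5: ref 1 -> FAULT, frames=[3,4,1]
Step 6: ref 4 -> HIT, frames=[3,4,1]
Step 7: ref 4 -> HIT, frames=[3,4,1]
Step 8: ref 4 -> HIT, frames=[3,4,1]
Step 9: ref 4 -> HIT, frames=[3,4,1]
Step 10: ref 4 -> HIT, frames=[3,4,1]
Step 11: ref 2 -> FAULT, evict 3, frames=[2,4,1]
At step 11: evicted page 3

Answer: 3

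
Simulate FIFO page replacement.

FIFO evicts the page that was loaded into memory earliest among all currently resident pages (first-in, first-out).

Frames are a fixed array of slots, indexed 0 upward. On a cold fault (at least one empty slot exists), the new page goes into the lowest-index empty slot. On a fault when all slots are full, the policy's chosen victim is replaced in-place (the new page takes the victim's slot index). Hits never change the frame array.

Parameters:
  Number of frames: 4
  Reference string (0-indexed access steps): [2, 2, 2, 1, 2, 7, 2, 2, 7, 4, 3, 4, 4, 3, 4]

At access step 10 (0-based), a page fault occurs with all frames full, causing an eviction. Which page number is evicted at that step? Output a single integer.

Step 0: ref 2 -> FAULT, frames=[2,-,-,-]
Step 1: ref 2 -> HIT, frames=[2,-,-,-]
Step 2: ref 2 -> HIT, frames=[2,-,-,-]
Step 3: ref 1 -> FAULT, frames=[2,1,-,-]
Step 4: ref 2 -> HIT, frames=[2,1,-,-]
Step 5: ref 7 -> FAULT, frames=[2,1,7,-]
Step 6: ref 2 -> HIT, frames=[2,1,7,-]
Step 7: ref 2 -> HIT, frames=[2,1,7,-]
Step 8: ref 7 -> HIT, frames=[2,1,7,-]
Step 9: ref 4 -> FAULT, frames=[2,1,7,4]
Step 10: ref 3 -> FAULT, evict 2, frames=[3,1,7,4]
At step 10: evicted page 2

Answer: 2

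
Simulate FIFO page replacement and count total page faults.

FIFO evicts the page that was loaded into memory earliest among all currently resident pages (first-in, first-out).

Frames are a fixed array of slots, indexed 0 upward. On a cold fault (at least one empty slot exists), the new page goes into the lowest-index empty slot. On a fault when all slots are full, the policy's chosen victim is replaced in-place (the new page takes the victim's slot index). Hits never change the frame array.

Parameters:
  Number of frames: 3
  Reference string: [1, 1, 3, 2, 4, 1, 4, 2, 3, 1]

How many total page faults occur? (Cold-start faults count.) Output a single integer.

Step 0: ref 1 → FAULT, frames=[1,-,-]
Step 1: ref 1 → HIT, frames=[1,-,-]
Step 2: ref 3 → FAULT, frames=[1,3,-]
Step 3: ref 2 → FAULT, frames=[1,3,2]
Step 4: ref 4 → FAULT (evict 1), frames=[4,3,2]
Step 5: ref 1 → FAULT (evict 3), frames=[4,1,2]
Step 6: ref 4 → HIT, frames=[4,1,2]
Step 7: ref 2 → HIT, frames=[4,1,2]
Step 8: ref 3 → FAULT (evict 2), frames=[4,1,3]
Step 9: ref 1 → HIT, frames=[4,1,3]
Total faults: 6

Answer: 6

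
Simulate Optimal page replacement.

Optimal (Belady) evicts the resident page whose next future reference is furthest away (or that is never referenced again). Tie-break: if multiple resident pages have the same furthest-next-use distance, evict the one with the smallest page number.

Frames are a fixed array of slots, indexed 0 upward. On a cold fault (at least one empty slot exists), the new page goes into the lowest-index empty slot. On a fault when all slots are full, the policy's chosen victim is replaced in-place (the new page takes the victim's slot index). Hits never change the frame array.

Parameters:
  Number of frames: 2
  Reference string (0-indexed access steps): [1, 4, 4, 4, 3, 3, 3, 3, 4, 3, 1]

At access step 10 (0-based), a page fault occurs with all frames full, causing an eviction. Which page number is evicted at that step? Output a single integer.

Answer: 3

Derivation:
Step 0: ref 1 -> FAULT, frames=[1,-]
Step 1: ref 4 -> FAULT, frames=[1,4]
Step 2: ref 4 -> HIT, frames=[1,4]
Step 3: ref 4 -> HIT, frames=[1,4]
Step 4: ref 3 -> FAULT, evict 1, frames=[3,4]
Step 5: ref 3 -> HIT, frames=[3,4]
Step 6: ref 3 -> HIT, frames=[3,4]
Step 7: ref 3 -> HIT, frames=[3,4]
Step 8: ref 4 -> HIT, frames=[3,4]
Step 9: ref 3 -> HIT, frames=[3,4]
Step 10: ref 1 -> FAULT, evict 3, frames=[1,4]
At step 10: evicted page 3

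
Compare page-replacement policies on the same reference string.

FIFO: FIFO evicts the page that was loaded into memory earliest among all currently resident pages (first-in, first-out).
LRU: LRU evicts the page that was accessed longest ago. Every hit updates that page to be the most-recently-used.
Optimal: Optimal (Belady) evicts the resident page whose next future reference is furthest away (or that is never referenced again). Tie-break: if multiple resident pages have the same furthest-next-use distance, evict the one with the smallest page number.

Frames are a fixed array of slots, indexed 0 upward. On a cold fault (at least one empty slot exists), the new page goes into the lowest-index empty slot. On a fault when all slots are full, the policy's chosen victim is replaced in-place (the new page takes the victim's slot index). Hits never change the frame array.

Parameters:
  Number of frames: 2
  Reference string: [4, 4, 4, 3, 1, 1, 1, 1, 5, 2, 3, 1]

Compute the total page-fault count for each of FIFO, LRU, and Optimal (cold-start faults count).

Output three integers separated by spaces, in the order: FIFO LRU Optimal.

Answer: 7 7 6

Derivation:
--- FIFO ---
  step 0: ref 4 -> FAULT, frames=[4,-] (faults so far: 1)
  step 1: ref 4 -> HIT, frames=[4,-] (faults so far: 1)
  step 2: ref 4 -> HIT, frames=[4,-] (faults so far: 1)
  step 3: ref 3 -> FAULT, frames=[4,3] (faults so far: 2)
  step 4: ref 1 -> FAULT, evict 4, frames=[1,3] (faults so far: 3)
  step 5: ref 1 -> HIT, frames=[1,3] (faults so far: 3)
  step 6: ref 1 -> HIT, frames=[1,3] (faults so far: 3)
  step 7: ref 1 -> HIT, frames=[1,3] (faults so far: 3)
  step 8: ref 5 -> FAULT, evict 3, frames=[1,5] (faults so far: 4)
  step 9: ref 2 -> FAULT, evict 1, frames=[2,5] (faults so far: 5)
  step 10: ref 3 -> FAULT, evict 5, frames=[2,3] (faults so far: 6)
  step 11: ref 1 -> FAULT, evict 2, frames=[1,3] (faults so far: 7)
  FIFO total faults: 7
--- LRU ---
  step 0: ref 4 -> FAULT, frames=[4,-] (faults so far: 1)
  step 1: ref 4 -> HIT, frames=[4,-] (faults so far: 1)
  step 2: ref 4 -> HIT, frames=[4,-] (faults so far: 1)
  step 3: ref 3 -> FAULT, frames=[4,3] (faults so far: 2)
  step 4: ref 1 -> FAULT, evict 4, frames=[1,3] (faults so far: 3)
  step 5: ref 1 -> HIT, frames=[1,3] (faults so far: 3)
  step 6: ref 1 -> HIT, frames=[1,3] (faults so far: 3)
  step 7: ref 1 -> HIT, frames=[1,3] (faults so far: 3)
  step 8: ref 5 -> FAULT, evict 3, frames=[1,5] (faults so far: 4)
  step 9: ref 2 -> FAULT, evict 1, frames=[2,5] (faults so far: 5)
  step 10: ref 3 -> FAULT, evict 5, frames=[2,3] (faults so far: 6)
  step 11: ref 1 -> FAULT, evict 2, frames=[1,3] (faults so far: 7)
  LRU total faults: 7
--- Optimal ---
  step 0: ref 4 -> FAULT, frames=[4,-] (faults so far: 1)
  step 1: ref 4 -> HIT, frames=[4,-] (faults so far: 1)
  step 2: ref 4 -> HIT, frames=[4,-] (faults so far: 1)
  step 3: ref 3 -> FAULT, frames=[4,3] (faults so far: 2)
  step 4: ref 1 -> FAULT, evict 4, frames=[1,3] (faults so far: 3)
  step 5: ref 1 -> HIT, frames=[1,3] (faults so far: 3)
  step 6: ref 1 -> HIT, frames=[1,3] (faults so far: 3)
  step 7: ref 1 -> HIT, frames=[1,3] (faults so far: 3)
  step 8: ref 5 -> FAULT, evict 1, frames=[5,3] (faults so far: 4)
  step 9: ref 2 -> FAULT, evict 5, frames=[2,3] (faults so far: 5)
  step 10: ref 3 -> HIT, frames=[2,3] (faults so far: 5)
  step 11: ref 1 -> FAULT, evict 2, frames=[1,3] (faults so far: 6)
  Optimal total faults: 6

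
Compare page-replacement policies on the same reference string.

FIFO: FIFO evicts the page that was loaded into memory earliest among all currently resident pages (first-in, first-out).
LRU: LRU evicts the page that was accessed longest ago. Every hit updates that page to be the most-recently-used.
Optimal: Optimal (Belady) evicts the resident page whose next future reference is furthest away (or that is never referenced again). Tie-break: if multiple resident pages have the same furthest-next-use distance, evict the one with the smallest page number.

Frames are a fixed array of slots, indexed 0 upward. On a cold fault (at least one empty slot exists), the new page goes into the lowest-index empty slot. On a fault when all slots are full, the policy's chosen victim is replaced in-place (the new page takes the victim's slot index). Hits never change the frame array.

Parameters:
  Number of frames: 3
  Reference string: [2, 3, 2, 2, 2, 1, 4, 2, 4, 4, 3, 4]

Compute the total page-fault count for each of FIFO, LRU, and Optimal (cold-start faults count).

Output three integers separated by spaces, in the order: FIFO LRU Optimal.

Answer: 6 5 4

Derivation:
--- FIFO ---
  step 0: ref 2 -> FAULT, frames=[2,-,-] (faults so far: 1)
  step 1: ref 3 -> FAULT, frames=[2,3,-] (faults so far: 2)
  step 2: ref 2 -> HIT, frames=[2,3,-] (faults so far: 2)
  step 3: ref 2 -> HIT, frames=[2,3,-] (faults so far: 2)
  step 4: ref 2 -> HIT, frames=[2,3,-] (faults so far: 2)
  step 5: ref 1 -> FAULT, frames=[2,3,1] (faults so far: 3)
  step 6: ref 4 -> FAULT, evict 2, frames=[4,3,1] (faults so far: 4)
  step 7: ref 2 -> FAULT, evict 3, frames=[4,2,1] (faults so far: 5)
  step 8: ref 4 -> HIT, frames=[4,2,1] (faults so far: 5)
  step 9: ref 4 -> HIT, frames=[4,2,1] (faults so far: 5)
  step 10: ref 3 -> FAULT, evict 1, frames=[4,2,3] (faults so far: 6)
  step 11: ref 4 -> HIT, frames=[4,2,3] (faults so far: 6)
  FIFO total faults: 6
--- LRU ---
  step 0: ref 2 -> FAULT, frames=[2,-,-] (faults so far: 1)
  step 1: ref 3 -> FAULT, frames=[2,3,-] (faults so far: 2)
  step 2: ref 2 -> HIT, frames=[2,3,-] (faults so far: 2)
  step 3: ref 2 -> HIT, frames=[2,3,-] (faults so far: 2)
  step 4: ref 2 -> HIT, frames=[2,3,-] (faults so far: 2)
  step 5: ref 1 -> FAULT, frames=[2,3,1] (faults so far: 3)
  step 6: ref 4 -> FAULT, evict 3, frames=[2,4,1] (faults so far: 4)
  step 7: ref 2 -> HIT, frames=[2,4,1] (faults so far: 4)
  step 8: ref 4 -> HIT, frames=[2,4,1] (faults so far: 4)
  step 9: ref 4 -> HIT, frames=[2,4,1] (faults so far: 4)
  step 10: ref 3 -> FAULT, evict 1, frames=[2,4,3] (faults so far: 5)
  step 11: ref 4 -> HIT, frames=[2,4,3] (faults so far: 5)
  LRU total faults: 5
--- Optimal ---
  step 0: ref 2 -> FAULT, frames=[2,-,-] (faults so far: 1)
  step 1: ref 3 -> FAULT, frames=[2,3,-] (faults so far: 2)
  step 2: ref 2 -> HIT, frames=[2,3,-] (faults so far: 2)
  step 3: ref 2 -> HIT, frames=[2,3,-] (faults so far: 2)
  step 4: ref 2 -> HIT, frames=[2,3,-] (faults so far: 2)
  step 5: ref 1 -> FAULT, frames=[2,3,1] (faults so far: 3)
  step 6: ref 4 -> FAULT, evict 1, frames=[2,3,4] (faults so far: 4)
  step 7: ref 2 -> HIT, frames=[2,3,4] (faults so far: 4)
  step 8: ref 4 -> HIT, frames=[2,3,4] (faults so far: 4)
  step 9: ref 4 -> HIT, frames=[2,3,4] (faults so far: 4)
  step 10: ref 3 -> HIT, frames=[2,3,4] (faults so far: 4)
  step 11: ref 4 -> HIT, frames=[2,3,4] (faults so far: 4)
  Optimal total faults: 4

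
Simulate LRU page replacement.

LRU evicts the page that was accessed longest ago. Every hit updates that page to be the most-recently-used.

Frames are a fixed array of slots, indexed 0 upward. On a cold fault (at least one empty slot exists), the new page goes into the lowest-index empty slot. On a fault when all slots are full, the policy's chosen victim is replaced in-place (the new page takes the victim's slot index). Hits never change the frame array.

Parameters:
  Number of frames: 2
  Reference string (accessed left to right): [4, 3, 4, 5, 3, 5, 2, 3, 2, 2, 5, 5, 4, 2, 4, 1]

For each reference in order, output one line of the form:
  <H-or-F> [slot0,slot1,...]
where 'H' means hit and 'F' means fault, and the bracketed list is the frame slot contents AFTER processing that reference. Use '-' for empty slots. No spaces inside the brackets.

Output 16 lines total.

F [4,-]
F [4,3]
H [4,3]
F [4,5]
F [3,5]
H [3,5]
F [2,5]
F [2,3]
H [2,3]
H [2,3]
F [2,5]
H [2,5]
F [4,5]
F [4,2]
H [4,2]
F [4,1]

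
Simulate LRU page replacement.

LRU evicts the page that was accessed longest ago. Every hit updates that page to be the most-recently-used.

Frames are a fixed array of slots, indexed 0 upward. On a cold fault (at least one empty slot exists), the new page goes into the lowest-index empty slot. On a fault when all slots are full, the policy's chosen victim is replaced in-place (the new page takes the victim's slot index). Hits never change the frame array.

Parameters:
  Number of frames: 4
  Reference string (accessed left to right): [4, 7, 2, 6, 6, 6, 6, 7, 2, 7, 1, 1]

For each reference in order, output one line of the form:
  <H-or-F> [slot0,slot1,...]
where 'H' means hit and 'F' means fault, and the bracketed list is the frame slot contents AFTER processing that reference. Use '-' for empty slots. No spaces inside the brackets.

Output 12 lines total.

F [4,-,-,-]
F [4,7,-,-]
F [4,7,2,-]
F [4,7,2,6]
H [4,7,2,6]
H [4,7,2,6]
H [4,7,2,6]
H [4,7,2,6]
H [4,7,2,6]
H [4,7,2,6]
F [1,7,2,6]
H [1,7,2,6]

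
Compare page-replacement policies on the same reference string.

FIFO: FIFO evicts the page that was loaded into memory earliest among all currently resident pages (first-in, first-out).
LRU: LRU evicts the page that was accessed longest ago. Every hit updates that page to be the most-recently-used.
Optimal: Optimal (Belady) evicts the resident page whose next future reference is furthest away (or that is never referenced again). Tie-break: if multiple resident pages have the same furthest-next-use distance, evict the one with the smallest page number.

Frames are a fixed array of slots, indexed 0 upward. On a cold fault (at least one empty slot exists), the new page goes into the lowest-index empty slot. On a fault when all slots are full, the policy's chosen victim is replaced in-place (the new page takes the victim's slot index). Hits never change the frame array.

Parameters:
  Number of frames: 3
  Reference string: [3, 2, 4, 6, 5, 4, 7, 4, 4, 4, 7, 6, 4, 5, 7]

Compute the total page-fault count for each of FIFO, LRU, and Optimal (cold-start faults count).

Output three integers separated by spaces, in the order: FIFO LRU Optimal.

--- FIFO ---
  step 0: ref 3 -> FAULT, frames=[3,-,-] (faults so far: 1)
  step 1: ref 2 -> FAULT, frames=[3,2,-] (faults so far: 2)
  step 2: ref 4 -> FAULT, frames=[3,2,4] (faults so far: 3)
  step 3: ref 6 -> FAULT, evict 3, frames=[6,2,4] (faults so far: 4)
  step 4: ref 5 -> FAULT, evict 2, frames=[6,5,4] (faults so far: 5)
  step 5: ref 4 -> HIT, frames=[6,5,4] (faults so far: 5)
  step 6: ref 7 -> FAULT, evict 4, frames=[6,5,7] (faults so far: 6)
  step 7: ref 4 -> FAULT, evict 6, frames=[4,5,7] (faults so far: 7)
  step 8: ref 4 -> HIT, frames=[4,5,7] (faults so far: 7)
  step 9: ref 4 -> HIT, frames=[4,5,7] (faults so far: 7)
  step 10: ref 7 -> HIT, frames=[4,5,7] (faults so far: 7)
  step 11: ref 6 -> FAULT, evict 5, frames=[4,6,7] (faults so far: 8)
  step 12: ref 4 -> HIT, frames=[4,6,7] (faults so far: 8)
  step 13: ref 5 -> FAULT, evict 7, frames=[4,6,5] (faults so far: 9)
  step 14: ref 7 -> FAULT, evict 4, frames=[7,6,5] (faults so far: 10)
  FIFO total faults: 10
--- LRU ---
  step 0: ref 3 -> FAULT, frames=[3,-,-] (faults so far: 1)
  step 1: ref 2 -> FAULT, frames=[3,2,-] (faults so far: 2)
  step 2: ref 4 -> FAULT, frames=[3,2,4] (faults so far: 3)
  step 3: ref 6 -> FAULT, evict 3, frames=[6,2,4] (faults so far: 4)
  step 4: ref 5 -> FAULT, evict 2, frames=[6,5,4] (faults so far: 5)
  step 5: ref 4 -> HIT, frames=[6,5,4] (faults so far: 5)
  step 6: ref 7 -> FAULT, evict 6, frames=[7,5,4] (faults so far: 6)
  step 7: ref 4 -> HIT, frames=[7,5,4] (faults so far: 6)
  step 8: ref 4 -> HIT, frames=[7,5,4] (faults so far: 6)
  step 9: ref 4 -> HIT, frames=[7,5,4] (faults so far: 6)
  step 10: ref 7 -> HIT, frames=[7,5,4] (faults so far: 6)
  step 11: ref 6 -> FAULT, evict 5, frames=[7,6,4] (faults so far: 7)
  step 12: ref 4 -> HIT, frames=[7,6,4] (faults so far: 7)
  step 13: ref 5 -> FAULT, evict 7, frames=[5,6,4] (faults so far: 8)
  step 14: ref 7 -> FAULT, evict 6, frames=[5,7,4] (faults so far: 9)
  LRU total faults: 9
--- Optimal ---
  step 0: ref 3 -> FAULT, frames=[3,-,-] (faults so far: 1)
  step 1: ref 2 -> FAULT, frames=[3,2,-] (faults so far: 2)
  step 2: ref 4 -> FAULT, frames=[3,2,4] (faults so far: 3)
  step 3: ref 6 -> FAULT, evict 2, frames=[3,6,4] (faults so far: 4)
  step 4: ref 5 -> FAULT, evict 3, frames=[5,6,4] (faults so far: 5)
  step 5: ref 4 -> HIT, frames=[5,6,4] (faults so far: 5)
  step 6: ref 7 -> FAULT, evict 5, frames=[7,6,4] (faults so far: 6)
  step 7: ref 4 -> HIT, frames=[7,6,4] (faults so far: 6)
  step 8: ref 4 -> HIT, frames=[7,6,4] (faults so far: 6)
  step 9: ref 4 -> HIT, frames=[7,6,4] (faults so far: 6)
  step 10: ref 7 -> HIT, frames=[7,6,4] (faults so far: 6)
  step 11: ref 6 -> HIT, frames=[7,6,4] (faults so far: 6)
  step 12: ref 4 -> HIT, frames=[7,6,4] (faults so far: 6)
  step 13: ref 5 -> FAULT, evict 4, frames=[7,6,5] (faults so far: 7)
  step 14: ref 7 -> HIT, frames=[7,6,5] (faults so far: 7)
  Optimal total faults: 7

Answer: 10 9 7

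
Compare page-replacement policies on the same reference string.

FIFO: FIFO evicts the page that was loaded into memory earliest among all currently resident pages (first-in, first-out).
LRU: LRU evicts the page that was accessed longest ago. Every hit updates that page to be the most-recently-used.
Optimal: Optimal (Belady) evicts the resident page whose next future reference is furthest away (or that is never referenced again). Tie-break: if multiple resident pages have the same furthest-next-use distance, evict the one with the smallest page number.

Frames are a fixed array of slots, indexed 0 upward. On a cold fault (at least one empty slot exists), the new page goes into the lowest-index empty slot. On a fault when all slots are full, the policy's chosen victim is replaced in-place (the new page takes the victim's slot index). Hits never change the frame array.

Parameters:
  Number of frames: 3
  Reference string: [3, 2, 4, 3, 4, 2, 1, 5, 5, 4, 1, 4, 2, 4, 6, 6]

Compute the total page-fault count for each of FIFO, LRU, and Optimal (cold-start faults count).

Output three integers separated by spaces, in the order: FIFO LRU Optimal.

Answer: 8 8 7

Derivation:
--- FIFO ---
  step 0: ref 3 -> FAULT, frames=[3,-,-] (faults so far: 1)
  step 1: ref 2 -> FAULT, frames=[3,2,-] (faults so far: 2)
  step 2: ref 4 -> FAULT, frames=[3,2,4] (faults so far: 3)
  step 3: ref 3 -> HIT, frames=[3,2,4] (faults so far: 3)
  step 4: ref 4 -> HIT, frames=[3,2,4] (faults so far: 3)
  step 5: ref 2 -> HIT, frames=[3,2,4] (faults so far: 3)
  step 6: ref 1 -> FAULT, evict 3, frames=[1,2,4] (faults so far: 4)
  step 7: ref 5 -> FAULT, evict 2, frames=[1,5,4] (faults so far: 5)
  step 8: ref 5 -> HIT, frames=[1,5,4] (faults so far: 5)
  step 9: ref 4 -> HIT, frames=[1,5,4] (faults so far: 5)
  step 10: ref 1 -> HIT, frames=[1,5,4] (faults so far: 5)
  step 11: ref 4 -> HIT, frames=[1,5,4] (faults so far: 5)
  step 12: ref 2 -> FAULT, evict 4, frames=[1,5,2] (faults so far: 6)
  step 13: ref 4 -> FAULT, evict 1, frames=[4,5,2] (faults so far: 7)
  step 14: ref 6 -> FAULT, evict 5, frames=[4,6,2] (faults so far: 8)
  step 15: ref 6 -> HIT, frames=[4,6,2] (faults so far: 8)
  FIFO total faults: 8
--- LRU ---
  step 0: ref 3 -> FAULT, frames=[3,-,-] (faults so far: 1)
  step 1: ref 2 -> FAULT, frames=[3,2,-] (faults so far: 2)
  step 2: ref 4 -> FAULT, frames=[3,2,4] (faults so far: 3)
  step 3: ref 3 -> HIT, frames=[3,2,4] (faults so far: 3)
  step 4: ref 4 -> HIT, frames=[3,2,4] (faults so far: 3)
  step 5: ref 2 -> HIT, frames=[3,2,4] (faults so far: 3)
  step 6: ref 1 -> FAULT, evict 3, frames=[1,2,4] (faults so far: 4)
  step 7: ref 5 -> FAULT, evict 4, frames=[1,2,5] (faults so far: 5)
  step 8: ref 5 -> HIT, frames=[1,2,5] (faults so far: 5)
  step 9: ref 4 -> FAULT, evict 2, frames=[1,4,5] (faults so far: 6)
  step 10: ref 1 -> HIT, frames=[1,4,5] (faults so far: 6)
  step 11: ref 4 -> HIT, frames=[1,4,5] (faults so far: 6)
  step 12: ref 2 -> FAULT, evict 5, frames=[1,4,2] (faults so far: 7)
  step 13: ref 4 -> HIT, frames=[1,4,2] (faults so far: 7)
  step 14: ref 6 -> FAULT, evict 1, frames=[6,4,2] (faults so far: 8)
  step 15: ref 6 -> HIT, frames=[6,4,2] (faults so far: 8)
  LRU total faults: 8
--- Optimal ---
  step 0: ref 3 -> FAULT, frames=[3,-,-] (faults so far: 1)
  step 1: ref 2 -> FAULT, frames=[3,2,-] (faults so far: 2)
  step 2: ref 4 -> FAULT, frames=[3,2,4] (faults so far: 3)
  step 3: ref 3 -> HIT, frames=[3,2,4] (faults so far: 3)
  step 4: ref 4 -> HIT, frames=[3,2,4] (faults so far: 3)
  step 5: ref 2 -> HIT, frames=[3,2,4] (faults so far: 3)
  step 6: ref 1 -> FAULT, evict 3, frames=[1,2,4] (faults so far: 4)
  step 7: ref 5 -> FAULT, evict 2, frames=[1,5,4] (faults so far: 5)
  step 8: ref 5 -> HIT, frames=[1,5,4] (faults so far: 5)
  step 9: ref 4 -> HIT, frames=[1,5,4] (faults so far: 5)
  step 10: ref 1 -> HIT, frames=[1,5,4] (faults so far: 5)
  step 11: ref 4 -> HIT, frames=[1,5,4] (faults so far: 5)
  step 12: ref 2 -> FAULT, evict 1, frames=[2,5,4] (faults so far: 6)
  step 13: ref 4 -> HIT, frames=[2,5,4] (faults so far: 6)
  step 14: ref 6 -> FAULT, evict 2, frames=[6,5,4] (faults so far: 7)
  step 15: ref 6 -> HIT, frames=[6,5,4] (faults so far: 7)
  Optimal total faults: 7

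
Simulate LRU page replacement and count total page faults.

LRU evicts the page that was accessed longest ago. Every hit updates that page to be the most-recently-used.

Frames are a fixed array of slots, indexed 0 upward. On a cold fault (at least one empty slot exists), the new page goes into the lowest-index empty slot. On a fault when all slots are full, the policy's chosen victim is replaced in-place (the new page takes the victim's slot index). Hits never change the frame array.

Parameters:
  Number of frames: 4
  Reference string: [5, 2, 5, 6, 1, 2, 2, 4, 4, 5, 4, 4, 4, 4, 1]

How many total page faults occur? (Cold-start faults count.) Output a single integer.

Answer: 6

Derivation:
Step 0: ref 5 → FAULT, frames=[5,-,-,-]
Step 1: ref 2 → FAULT, frames=[5,2,-,-]
Step 2: ref 5 → HIT, frames=[5,2,-,-]
Step 3: ref 6 → FAULT, frames=[5,2,6,-]
Step 4: ref 1 → FAULT, frames=[5,2,6,1]
Step 5: ref 2 → HIT, frames=[5,2,6,1]
Step 6: ref 2 → HIT, frames=[5,2,6,1]
Step 7: ref 4 → FAULT (evict 5), frames=[4,2,6,1]
Step 8: ref 4 → HIT, frames=[4,2,6,1]
Step 9: ref 5 → FAULT (evict 6), frames=[4,2,5,1]
Step 10: ref 4 → HIT, frames=[4,2,5,1]
Step 11: ref 4 → HIT, frames=[4,2,5,1]
Step 12: ref 4 → HIT, frames=[4,2,5,1]
Step 13: ref 4 → HIT, frames=[4,2,5,1]
Step 14: ref 1 → HIT, frames=[4,2,5,1]
Total faults: 6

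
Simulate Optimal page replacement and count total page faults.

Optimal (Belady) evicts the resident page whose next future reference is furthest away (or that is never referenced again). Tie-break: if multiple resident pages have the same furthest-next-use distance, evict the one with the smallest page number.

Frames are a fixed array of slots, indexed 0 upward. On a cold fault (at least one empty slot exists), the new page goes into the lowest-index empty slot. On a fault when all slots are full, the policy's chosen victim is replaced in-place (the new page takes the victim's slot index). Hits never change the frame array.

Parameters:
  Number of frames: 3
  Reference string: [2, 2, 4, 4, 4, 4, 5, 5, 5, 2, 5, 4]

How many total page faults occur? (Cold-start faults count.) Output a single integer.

Step 0: ref 2 → FAULT, frames=[2,-,-]
Step 1: ref 2 → HIT, frames=[2,-,-]
Step 2: ref 4 → FAULT, frames=[2,4,-]
Step 3: ref 4 → HIT, frames=[2,4,-]
Step 4: ref 4 → HIT, frames=[2,4,-]
Step 5: ref 4 → HIT, frames=[2,4,-]
Step 6: ref 5 → FAULT, frames=[2,4,5]
Step 7: ref 5 → HIT, frames=[2,4,5]
Step 8: ref 5 → HIT, frames=[2,4,5]
Step 9: ref 2 → HIT, frames=[2,4,5]
Step 10: ref 5 → HIT, frames=[2,4,5]
Step 11: ref 4 → HIT, frames=[2,4,5]
Total faults: 3

Answer: 3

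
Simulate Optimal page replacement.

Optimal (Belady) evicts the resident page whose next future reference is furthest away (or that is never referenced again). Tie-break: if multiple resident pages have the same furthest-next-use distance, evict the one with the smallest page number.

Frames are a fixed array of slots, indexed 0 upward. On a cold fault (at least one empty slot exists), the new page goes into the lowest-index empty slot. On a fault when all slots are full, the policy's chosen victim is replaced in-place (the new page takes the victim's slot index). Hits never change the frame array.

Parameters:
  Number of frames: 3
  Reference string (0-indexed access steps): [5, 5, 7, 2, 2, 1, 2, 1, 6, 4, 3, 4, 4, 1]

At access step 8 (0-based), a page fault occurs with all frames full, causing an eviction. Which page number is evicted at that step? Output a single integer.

Step 0: ref 5 -> FAULT, frames=[5,-,-]
Step 1: ref 5 -> HIT, frames=[5,-,-]
Step 2: ref 7 -> FAULT, frames=[5,7,-]
Step 3: ref 2 -> FAULT, frames=[5,7,2]
Step 4: ref 2 -> HIT, frames=[5,7,2]
Step 5: ref 1 -> FAULT, evict 5, frames=[1,7,2]
Step 6: ref 2 -> HIT, frames=[1,7,2]
Step 7: ref 1 -> HIT, frames=[1,7,2]
Step 8: ref 6 -> FAULT, evict 2, frames=[1,7,6]
At step 8: evicted page 2

Answer: 2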